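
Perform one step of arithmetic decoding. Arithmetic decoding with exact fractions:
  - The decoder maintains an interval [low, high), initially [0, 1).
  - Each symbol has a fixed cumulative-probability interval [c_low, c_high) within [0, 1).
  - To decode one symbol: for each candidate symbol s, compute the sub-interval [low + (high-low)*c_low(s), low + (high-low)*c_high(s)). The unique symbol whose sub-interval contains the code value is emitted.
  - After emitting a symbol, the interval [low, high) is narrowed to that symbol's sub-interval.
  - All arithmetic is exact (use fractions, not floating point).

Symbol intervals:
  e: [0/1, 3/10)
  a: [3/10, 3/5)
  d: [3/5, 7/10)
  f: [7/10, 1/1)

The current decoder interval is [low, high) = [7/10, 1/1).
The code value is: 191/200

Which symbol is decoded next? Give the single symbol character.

Interval width = high − low = 1/1 − 7/10 = 3/10
Scaled code = (code − low) / width = (191/200 − 7/10) / 3/10 = 17/20
  e: [0/1, 3/10) 
  a: [3/10, 3/5) 
  d: [3/5, 7/10) 
  f: [7/10, 1/1) ← scaled code falls here ✓

Answer: f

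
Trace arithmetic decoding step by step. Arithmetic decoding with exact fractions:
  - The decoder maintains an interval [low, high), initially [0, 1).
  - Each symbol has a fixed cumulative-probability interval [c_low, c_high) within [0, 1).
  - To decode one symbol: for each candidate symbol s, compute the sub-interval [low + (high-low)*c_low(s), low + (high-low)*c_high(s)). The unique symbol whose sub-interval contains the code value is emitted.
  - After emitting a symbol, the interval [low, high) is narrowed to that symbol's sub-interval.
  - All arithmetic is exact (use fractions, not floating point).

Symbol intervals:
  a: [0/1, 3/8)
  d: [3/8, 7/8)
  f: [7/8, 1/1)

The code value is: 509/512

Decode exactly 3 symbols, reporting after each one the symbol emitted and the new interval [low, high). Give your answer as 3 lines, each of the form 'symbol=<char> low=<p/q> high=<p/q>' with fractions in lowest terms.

Step 1: interval [0/1, 1/1), width = 1/1 - 0/1 = 1/1
  'a': [0/1 + 1/1*0/1, 0/1 + 1/1*3/8) = [0/1, 3/8)
  'd': [0/1 + 1/1*3/8, 0/1 + 1/1*7/8) = [3/8, 7/8)
  'f': [0/1 + 1/1*7/8, 0/1 + 1/1*1/1) = [7/8, 1/1) <- contains code 509/512
  emit 'f', narrow to [7/8, 1/1)
Step 2: interval [7/8, 1/1), width = 1/1 - 7/8 = 1/8
  'a': [7/8 + 1/8*0/1, 7/8 + 1/8*3/8) = [7/8, 59/64)
  'd': [7/8 + 1/8*3/8, 7/8 + 1/8*7/8) = [59/64, 63/64)
  'f': [7/8 + 1/8*7/8, 7/8 + 1/8*1/1) = [63/64, 1/1) <- contains code 509/512
  emit 'f', narrow to [63/64, 1/1)
Step 3: interval [63/64, 1/1), width = 1/1 - 63/64 = 1/64
  'a': [63/64 + 1/64*0/1, 63/64 + 1/64*3/8) = [63/64, 507/512)
  'd': [63/64 + 1/64*3/8, 63/64 + 1/64*7/8) = [507/512, 511/512) <- contains code 509/512
  'f': [63/64 + 1/64*7/8, 63/64 + 1/64*1/1) = [511/512, 1/1)
  emit 'd', narrow to [507/512, 511/512)

Answer: symbol=f low=7/8 high=1/1
symbol=f low=63/64 high=1/1
symbol=d low=507/512 high=511/512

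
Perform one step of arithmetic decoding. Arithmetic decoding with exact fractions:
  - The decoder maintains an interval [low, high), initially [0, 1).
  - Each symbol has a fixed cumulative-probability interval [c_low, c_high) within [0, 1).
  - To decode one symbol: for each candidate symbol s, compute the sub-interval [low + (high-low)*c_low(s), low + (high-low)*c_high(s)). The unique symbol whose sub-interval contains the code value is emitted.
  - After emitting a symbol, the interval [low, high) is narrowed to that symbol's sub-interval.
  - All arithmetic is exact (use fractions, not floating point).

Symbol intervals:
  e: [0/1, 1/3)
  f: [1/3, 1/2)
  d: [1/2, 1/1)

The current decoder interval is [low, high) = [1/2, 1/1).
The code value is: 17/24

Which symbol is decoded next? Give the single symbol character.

Answer: f

Derivation:
Interval width = high − low = 1/1 − 1/2 = 1/2
Scaled code = (code − low) / width = (17/24 − 1/2) / 1/2 = 5/12
  e: [0/1, 1/3) 
  f: [1/3, 1/2) ← scaled code falls here ✓
  d: [1/2, 1/1) 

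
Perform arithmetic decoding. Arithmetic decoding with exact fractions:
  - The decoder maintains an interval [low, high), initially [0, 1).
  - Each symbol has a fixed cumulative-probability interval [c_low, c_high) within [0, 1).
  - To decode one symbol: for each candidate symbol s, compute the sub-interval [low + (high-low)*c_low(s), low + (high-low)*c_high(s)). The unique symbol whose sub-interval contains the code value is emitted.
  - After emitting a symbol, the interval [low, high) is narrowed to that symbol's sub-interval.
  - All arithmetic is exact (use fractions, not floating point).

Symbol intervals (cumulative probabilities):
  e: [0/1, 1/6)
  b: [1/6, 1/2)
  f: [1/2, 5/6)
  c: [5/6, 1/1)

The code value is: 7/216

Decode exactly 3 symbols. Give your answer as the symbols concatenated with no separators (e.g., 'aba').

Step 1: interval [0/1, 1/1), width = 1/1 - 0/1 = 1/1
  'e': [0/1 + 1/1*0/1, 0/1 + 1/1*1/6) = [0/1, 1/6) <- contains code 7/216
  'b': [0/1 + 1/1*1/6, 0/1 + 1/1*1/2) = [1/6, 1/2)
  'f': [0/1 + 1/1*1/2, 0/1 + 1/1*5/6) = [1/2, 5/6)
  'c': [0/1 + 1/1*5/6, 0/1 + 1/1*1/1) = [5/6, 1/1)
  emit 'e', narrow to [0/1, 1/6)
Step 2: interval [0/1, 1/6), width = 1/6 - 0/1 = 1/6
  'e': [0/1 + 1/6*0/1, 0/1 + 1/6*1/6) = [0/1, 1/36)
  'b': [0/1 + 1/6*1/6, 0/1 + 1/6*1/2) = [1/36, 1/12) <- contains code 7/216
  'f': [0/1 + 1/6*1/2, 0/1 + 1/6*5/6) = [1/12, 5/36)
  'c': [0/1 + 1/6*5/6, 0/1 + 1/6*1/1) = [5/36, 1/6)
  emit 'b', narrow to [1/36, 1/12)
Step 3: interval [1/36, 1/12), width = 1/12 - 1/36 = 1/18
  'e': [1/36 + 1/18*0/1, 1/36 + 1/18*1/6) = [1/36, 1/27) <- contains code 7/216
  'b': [1/36 + 1/18*1/6, 1/36 + 1/18*1/2) = [1/27, 1/18)
  'f': [1/36 + 1/18*1/2, 1/36 + 1/18*5/6) = [1/18, 2/27)
  'c': [1/36 + 1/18*5/6, 1/36 + 1/18*1/1) = [2/27, 1/12)
  emit 'e', narrow to [1/36, 1/27)

Answer: ebe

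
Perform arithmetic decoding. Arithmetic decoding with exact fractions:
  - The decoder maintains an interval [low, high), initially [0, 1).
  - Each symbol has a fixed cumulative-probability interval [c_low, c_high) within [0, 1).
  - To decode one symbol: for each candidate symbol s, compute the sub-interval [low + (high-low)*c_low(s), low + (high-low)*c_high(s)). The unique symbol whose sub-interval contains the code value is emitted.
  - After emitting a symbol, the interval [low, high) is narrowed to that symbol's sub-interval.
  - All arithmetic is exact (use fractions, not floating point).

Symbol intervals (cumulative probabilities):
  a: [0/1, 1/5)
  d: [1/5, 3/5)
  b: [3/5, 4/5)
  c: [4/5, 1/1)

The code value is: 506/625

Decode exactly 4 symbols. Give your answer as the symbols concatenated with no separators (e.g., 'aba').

Answer: cada

Derivation:
Step 1: interval [0/1, 1/1), width = 1/1 - 0/1 = 1/1
  'a': [0/1 + 1/1*0/1, 0/1 + 1/1*1/5) = [0/1, 1/5)
  'd': [0/1 + 1/1*1/5, 0/1 + 1/1*3/5) = [1/5, 3/5)
  'b': [0/1 + 1/1*3/5, 0/1 + 1/1*4/5) = [3/5, 4/5)
  'c': [0/1 + 1/1*4/5, 0/1 + 1/1*1/1) = [4/5, 1/1) <- contains code 506/625
  emit 'c', narrow to [4/5, 1/1)
Step 2: interval [4/5, 1/1), width = 1/1 - 4/5 = 1/5
  'a': [4/5 + 1/5*0/1, 4/5 + 1/5*1/5) = [4/5, 21/25) <- contains code 506/625
  'd': [4/5 + 1/5*1/5, 4/5 + 1/5*3/5) = [21/25, 23/25)
  'b': [4/5 + 1/5*3/5, 4/5 + 1/5*4/5) = [23/25, 24/25)
  'c': [4/5 + 1/5*4/5, 4/5 + 1/5*1/1) = [24/25, 1/1)
  emit 'a', narrow to [4/5, 21/25)
Step 3: interval [4/5, 21/25), width = 21/25 - 4/5 = 1/25
  'a': [4/5 + 1/25*0/1, 4/5 + 1/25*1/5) = [4/5, 101/125)
  'd': [4/5 + 1/25*1/5, 4/5 + 1/25*3/5) = [101/125, 103/125) <- contains code 506/625
  'b': [4/5 + 1/25*3/5, 4/5 + 1/25*4/5) = [103/125, 104/125)
  'c': [4/5 + 1/25*4/5, 4/5 + 1/25*1/1) = [104/125, 21/25)
  emit 'd', narrow to [101/125, 103/125)
Step 4: interval [101/125, 103/125), width = 103/125 - 101/125 = 2/125
  'a': [101/125 + 2/125*0/1, 101/125 + 2/125*1/5) = [101/125, 507/625) <- contains code 506/625
  'd': [101/125 + 2/125*1/5, 101/125 + 2/125*3/5) = [507/625, 511/625)
  'b': [101/125 + 2/125*3/5, 101/125 + 2/125*4/5) = [511/625, 513/625)
  'c': [101/125 + 2/125*4/5, 101/125 + 2/125*1/1) = [513/625, 103/125)
  emit 'a', narrow to [101/125, 507/625)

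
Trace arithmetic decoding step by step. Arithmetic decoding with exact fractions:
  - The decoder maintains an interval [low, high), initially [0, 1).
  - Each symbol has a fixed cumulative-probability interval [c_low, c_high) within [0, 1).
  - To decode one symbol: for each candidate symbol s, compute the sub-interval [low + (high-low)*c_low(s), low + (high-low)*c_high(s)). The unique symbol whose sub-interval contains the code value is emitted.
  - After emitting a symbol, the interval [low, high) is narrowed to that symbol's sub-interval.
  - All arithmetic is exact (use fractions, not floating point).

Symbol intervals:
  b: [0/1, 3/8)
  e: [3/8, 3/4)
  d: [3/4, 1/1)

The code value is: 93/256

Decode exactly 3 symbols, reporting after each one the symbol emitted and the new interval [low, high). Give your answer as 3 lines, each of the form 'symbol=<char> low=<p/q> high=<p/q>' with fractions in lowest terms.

Answer: symbol=b low=0/1 high=3/8
symbol=d low=9/32 high=3/8
symbol=d low=45/128 high=3/8

Derivation:
Step 1: interval [0/1, 1/1), width = 1/1 - 0/1 = 1/1
  'b': [0/1 + 1/1*0/1, 0/1 + 1/1*3/8) = [0/1, 3/8) <- contains code 93/256
  'e': [0/1 + 1/1*3/8, 0/1 + 1/1*3/4) = [3/8, 3/4)
  'd': [0/1 + 1/1*3/4, 0/1 + 1/1*1/1) = [3/4, 1/1)
  emit 'b', narrow to [0/1, 3/8)
Step 2: interval [0/1, 3/8), width = 3/8 - 0/1 = 3/8
  'b': [0/1 + 3/8*0/1, 0/1 + 3/8*3/8) = [0/1, 9/64)
  'e': [0/1 + 3/8*3/8, 0/1 + 3/8*3/4) = [9/64, 9/32)
  'd': [0/1 + 3/8*3/4, 0/1 + 3/8*1/1) = [9/32, 3/8) <- contains code 93/256
  emit 'd', narrow to [9/32, 3/8)
Step 3: interval [9/32, 3/8), width = 3/8 - 9/32 = 3/32
  'b': [9/32 + 3/32*0/1, 9/32 + 3/32*3/8) = [9/32, 81/256)
  'e': [9/32 + 3/32*3/8, 9/32 + 3/32*3/4) = [81/256, 45/128)
  'd': [9/32 + 3/32*3/4, 9/32 + 3/32*1/1) = [45/128, 3/8) <- contains code 93/256
  emit 'd', narrow to [45/128, 3/8)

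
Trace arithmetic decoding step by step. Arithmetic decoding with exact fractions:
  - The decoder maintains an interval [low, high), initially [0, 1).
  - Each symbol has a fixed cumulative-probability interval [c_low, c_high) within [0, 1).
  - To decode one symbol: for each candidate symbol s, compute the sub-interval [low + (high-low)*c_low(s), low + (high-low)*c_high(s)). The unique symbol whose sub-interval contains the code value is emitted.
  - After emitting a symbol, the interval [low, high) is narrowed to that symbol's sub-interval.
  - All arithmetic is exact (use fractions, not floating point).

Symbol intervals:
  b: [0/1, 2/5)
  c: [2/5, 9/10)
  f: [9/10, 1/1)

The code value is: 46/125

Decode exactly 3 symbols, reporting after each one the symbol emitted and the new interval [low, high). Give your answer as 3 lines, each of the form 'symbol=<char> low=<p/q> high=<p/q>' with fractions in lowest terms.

Answer: symbol=b low=0/1 high=2/5
symbol=f low=9/25 high=2/5
symbol=b low=9/25 high=47/125

Derivation:
Step 1: interval [0/1, 1/1), width = 1/1 - 0/1 = 1/1
  'b': [0/1 + 1/1*0/1, 0/1 + 1/1*2/5) = [0/1, 2/5) <- contains code 46/125
  'c': [0/1 + 1/1*2/5, 0/1 + 1/1*9/10) = [2/5, 9/10)
  'f': [0/1 + 1/1*9/10, 0/1 + 1/1*1/1) = [9/10, 1/1)
  emit 'b', narrow to [0/1, 2/5)
Step 2: interval [0/1, 2/5), width = 2/5 - 0/1 = 2/5
  'b': [0/1 + 2/5*0/1, 0/1 + 2/5*2/5) = [0/1, 4/25)
  'c': [0/1 + 2/5*2/5, 0/1 + 2/5*9/10) = [4/25, 9/25)
  'f': [0/1 + 2/5*9/10, 0/1 + 2/5*1/1) = [9/25, 2/5) <- contains code 46/125
  emit 'f', narrow to [9/25, 2/5)
Step 3: interval [9/25, 2/5), width = 2/5 - 9/25 = 1/25
  'b': [9/25 + 1/25*0/1, 9/25 + 1/25*2/5) = [9/25, 47/125) <- contains code 46/125
  'c': [9/25 + 1/25*2/5, 9/25 + 1/25*9/10) = [47/125, 99/250)
  'f': [9/25 + 1/25*9/10, 9/25 + 1/25*1/1) = [99/250, 2/5)
  emit 'b', narrow to [9/25, 47/125)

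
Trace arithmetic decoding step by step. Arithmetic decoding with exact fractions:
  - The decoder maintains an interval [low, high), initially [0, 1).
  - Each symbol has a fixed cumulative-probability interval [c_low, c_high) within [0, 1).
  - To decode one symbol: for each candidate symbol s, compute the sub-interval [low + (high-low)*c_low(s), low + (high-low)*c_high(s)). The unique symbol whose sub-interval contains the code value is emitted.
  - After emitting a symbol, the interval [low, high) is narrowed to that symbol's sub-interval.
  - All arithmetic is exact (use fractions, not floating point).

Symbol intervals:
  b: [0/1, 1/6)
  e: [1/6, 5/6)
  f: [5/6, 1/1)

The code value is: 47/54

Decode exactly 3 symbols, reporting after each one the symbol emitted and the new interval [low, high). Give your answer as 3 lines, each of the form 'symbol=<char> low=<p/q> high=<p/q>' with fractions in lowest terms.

Step 1: interval [0/1, 1/1), width = 1/1 - 0/1 = 1/1
  'b': [0/1 + 1/1*0/1, 0/1 + 1/1*1/6) = [0/1, 1/6)
  'e': [0/1 + 1/1*1/6, 0/1 + 1/1*5/6) = [1/6, 5/6)
  'f': [0/1 + 1/1*5/6, 0/1 + 1/1*1/1) = [5/6, 1/1) <- contains code 47/54
  emit 'f', narrow to [5/6, 1/1)
Step 2: interval [5/6, 1/1), width = 1/1 - 5/6 = 1/6
  'b': [5/6 + 1/6*0/1, 5/6 + 1/6*1/6) = [5/6, 31/36)
  'e': [5/6 + 1/6*1/6, 5/6 + 1/6*5/6) = [31/36, 35/36) <- contains code 47/54
  'f': [5/6 + 1/6*5/6, 5/6 + 1/6*1/1) = [35/36, 1/1)
  emit 'e', narrow to [31/36, 35/36)
Step 3: interval [31/36, 35/36), width = 35/36 - 31/36 = 1/9
  'b': [31/36 + 1/9*0/1, 31/36 + 1/9*1/6) = [31/36, 95/108) <- contains code 47/54
  'e': [31/36 + 1/9*1/6, 31/36 + 1/9*5/6) = [95/108, 103/108)
  'f': [31/36 + 1/9*5/6, 31/36 + 1/9*1/1) = [103/108, 35/36)
  emit 'b', narrow to [31/36, 95/108)

Answer: symbol=f low=5/6 high=1/1
symbol=e low=31/36 high=35/36
symbol=b low=31/36 high=95/108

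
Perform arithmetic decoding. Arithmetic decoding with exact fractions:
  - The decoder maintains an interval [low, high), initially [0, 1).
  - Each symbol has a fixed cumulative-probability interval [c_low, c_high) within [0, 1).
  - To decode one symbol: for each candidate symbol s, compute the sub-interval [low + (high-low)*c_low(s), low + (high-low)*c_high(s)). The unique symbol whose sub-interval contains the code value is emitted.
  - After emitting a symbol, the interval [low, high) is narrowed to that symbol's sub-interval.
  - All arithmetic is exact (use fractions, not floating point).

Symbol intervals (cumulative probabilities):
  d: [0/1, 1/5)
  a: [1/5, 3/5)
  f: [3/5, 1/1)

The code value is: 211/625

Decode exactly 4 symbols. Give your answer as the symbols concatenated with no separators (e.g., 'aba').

Step 1: interval [0/1, 1/1), width = 1/1 - 0/1 = 1/1
  'd': [0/1 + 1/1*0/1, 0/1 + 1/1*1/5) = [0/1, 1/5)
  'a': [0/1 + 1/1*1/5, 0/1 + 1/1*3/5) = [1/5, 3/5) <- contains code 211/625
  'f': [0/1 + 1/1*3/5, 0/1 + 1/1*1/1) = [3/5, 1/1)
  emit 'a', narrow to [1/5, 3/5)
Step 2: interval [1/5, 3/5), width = 3/5 - 1/5 = 2/5
  'd': [1/5 + 2/5*0/1, 1/5 + 2/5*1/5) = [1/5, 7/25)
  'a': [1/5 + 2/5*1/5, 1/5 + 2/5*3/5) = [7/25, 11/25) <- contains code 211/625
  'f': [1/5 + 2/5*3/5, 1/5 + 2/5*1/1) = [11/25, 3/5)
  emit 'a', narrow to [7/25, 11/25)
Step 3: interval [7/25, 11/25), width = 11/25 - 7/25 = 4/25
  'd': [7/25 + 4/25*0/1, 7/25 + 4/25*1/5) = [7/25, 39/125)
  'a': [7/25 + 4/25*1/5, 7/25 + 4/25*3/5) = [39/125, 47/125) <- contains code 211/625
  'f': [7/25 + 4/25*3/5, 7/25 + 4/25*1/1) = [47/125, 11/25)
  emit 'a', narrow to [39/125, 47/125)
Step 4: interval [39/125, 47/125), width = 47/125 - 39/125 = 8/125
  'd': [39/125 + 8/125*0/1, 39/125 + 8/125*1/5) = [39/125, 203/625)
  'a': [39/125 + 8/125*1/5, 39/125 + 8/125*3/5) = [203/625, 219/625) <- contains code 211/625
  'f': [39/125 + 8/125*3/5, 39/125 + 8/125*1/1) = [219/625, 47/125)
  emit 'a', narrow to [203/625, 219/625)

Answer: aaaa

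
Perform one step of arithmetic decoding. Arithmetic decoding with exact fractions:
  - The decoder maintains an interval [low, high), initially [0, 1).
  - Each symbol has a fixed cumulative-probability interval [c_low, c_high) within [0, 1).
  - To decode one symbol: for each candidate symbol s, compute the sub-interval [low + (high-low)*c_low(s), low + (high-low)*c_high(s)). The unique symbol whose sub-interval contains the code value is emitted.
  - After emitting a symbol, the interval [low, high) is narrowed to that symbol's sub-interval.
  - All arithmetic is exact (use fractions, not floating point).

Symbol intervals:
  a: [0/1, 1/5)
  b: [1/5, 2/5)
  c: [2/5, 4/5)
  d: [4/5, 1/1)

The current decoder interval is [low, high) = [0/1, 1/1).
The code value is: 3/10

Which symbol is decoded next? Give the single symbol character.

Answer: b

Derivation:
Interval width = high − low = 1/1 − 0/1 = 1/1
Scaled code = (code − low) / width = (3/10 − 0/1) / 1/1 = 3/10
  a: [0/1, 1/5) 
  b: [1/5, 2/5) ← scaled code falls here ✓
  c: [2/5, 4/5) 
  d: [4/5, 1/1) 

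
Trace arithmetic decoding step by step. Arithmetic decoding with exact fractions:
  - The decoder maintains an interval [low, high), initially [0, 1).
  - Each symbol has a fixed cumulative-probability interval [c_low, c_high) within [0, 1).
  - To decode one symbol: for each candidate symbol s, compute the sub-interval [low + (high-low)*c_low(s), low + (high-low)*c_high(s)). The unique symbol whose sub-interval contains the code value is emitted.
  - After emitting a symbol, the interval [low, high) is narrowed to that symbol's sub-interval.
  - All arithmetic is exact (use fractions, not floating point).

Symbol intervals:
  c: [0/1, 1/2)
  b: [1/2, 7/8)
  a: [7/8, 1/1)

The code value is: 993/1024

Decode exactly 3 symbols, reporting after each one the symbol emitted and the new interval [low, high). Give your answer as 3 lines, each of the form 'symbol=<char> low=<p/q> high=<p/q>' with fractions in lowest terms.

Answer: symbol=a low=7/8 high=1/1
symbol=b low=15/16 high=63/64
symbol=b low=123/128 high=501/512

Derivation:
Step 1: interval [0/1, 1/1), width = 1/1 - 0/1 = 1/1
  'c': [0/1 + 1/1*0/1, 0/1 + 1/1*1/2) = [0/1, 1/2)
  'b': [0/1 + 1/1*1/2, 0/1 + 1/1*7/8) = [1/2, 7/8)
  'a': [0/1 + 1/1*7/8, 0/1 + 1/1*1/1) = [7/8, 1/1) <- contains code 993/1024
  emit 'a', narrow to [7/8, 1/1)
Step 2: interval [7/8, 1/1), width = 1/1 - 7/8 = 1/8
  'c': [7/8 + 1/8*0/1, 7/8 + 1/8*1/2) = [7/8, 15/16)
  'b': [7/8 + 1/8*1/2, 7/8 + 1/8*7/8) = [15/16, 63/64) <- contains code 993/1024
  'a': [7/8 + 1/8*7/8, 7/8 + 1/8*1/1) = [63/64, 1/1)
  emit 'b', narrow to [15/16, 63/64)
Step 3: interval [15/16, 63/64), width = 63/64 - 15/16 = 3/64
  'c': [15/16 + 3/64*0/1, 15/16 + 3/64*1/2) = [15/16, 123/128)
  'b': [15/16 + 3/64*1/2, 15/16 + 3/64*7/8) = [123/128, 501/512) <- contains code 993/1024
  'a': [15/16 + 3/64*7/8, 15/16 + 3/64*1/1) = [501/512, 63/64)
  emit 'b', narrow to [123/128, 501/512)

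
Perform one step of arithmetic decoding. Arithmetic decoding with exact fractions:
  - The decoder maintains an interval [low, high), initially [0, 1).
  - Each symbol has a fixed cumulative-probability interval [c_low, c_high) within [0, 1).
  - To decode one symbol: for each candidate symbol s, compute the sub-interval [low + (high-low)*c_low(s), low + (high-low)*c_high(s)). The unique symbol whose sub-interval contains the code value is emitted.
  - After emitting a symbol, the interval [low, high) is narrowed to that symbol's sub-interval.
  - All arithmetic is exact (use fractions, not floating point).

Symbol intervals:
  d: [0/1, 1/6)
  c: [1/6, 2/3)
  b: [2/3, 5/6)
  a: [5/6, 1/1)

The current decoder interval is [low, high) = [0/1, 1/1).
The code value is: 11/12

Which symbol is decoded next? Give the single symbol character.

Answer: a

Derivation:
Interval width = high − low = 1/1 − 0/1 = 1/1
Scaled code = (code − low) / width = (11/12 − 0/1) / 1/1 = 11/12
  d: [0/1, 1/6) 
  c: [1/6, 2/3) 
  b: [2/3, 5/6) 
  a: [5/6, 1/1) ← scaled code falls here ✓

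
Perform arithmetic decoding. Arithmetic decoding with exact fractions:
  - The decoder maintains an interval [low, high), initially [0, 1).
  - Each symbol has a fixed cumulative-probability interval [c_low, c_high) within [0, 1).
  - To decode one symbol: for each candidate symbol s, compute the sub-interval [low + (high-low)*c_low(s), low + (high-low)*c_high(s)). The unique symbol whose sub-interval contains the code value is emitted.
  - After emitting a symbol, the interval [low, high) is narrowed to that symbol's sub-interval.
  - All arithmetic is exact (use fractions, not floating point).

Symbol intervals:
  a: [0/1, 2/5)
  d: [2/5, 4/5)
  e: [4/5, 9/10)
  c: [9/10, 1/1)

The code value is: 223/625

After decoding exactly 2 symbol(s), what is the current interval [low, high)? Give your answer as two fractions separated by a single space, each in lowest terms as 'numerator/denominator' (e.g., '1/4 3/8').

Step 1: interval [0/1, 1/1), width = 1/1 - 0/1 = 1/1
  'a': [0/1 + 1/1*0/1, 0/1 + 1/1*2/5) = [0/1, 2/5) <- contains code 223/625
  'd': [0/1 + 1/1*2/5, 0/1 + 1/1*4/5) = [2/5, 4/5)
  'e': [0/1 + 1/1*4/5, 0/1 + 1/1*9/10) = [4/5, 9/10)
  'c': [0/1 + 1/1*9/10, 0/1 + 1/1*1/1) = [9/10, 1/1)
  emit 'a', narrow to [0/1, 2/5)
Step 2: interval [0/1, 2/5), width = 2/5 - 0/1 = 2/5
  'a': [0/1 + 2/5*0/1, 0/1 + 2/5*2/5) = [0/1, 4/25)
  'd': [0/1 + 2/5*2/5, 0/1 + 2/5*4/5) = [4/25, 8/25)
  'e': [0/1 + 2/5*4/5, 0/1 + 2/5*9/10) = [8/25, 9/25) <- contains code 223/625
  'c': [0/1 + 2/5*9/10, 0/1 + 2/5*1/1) = [9/25, 2/5)
  emit 'e', narrow to [8/25, 9/25)

Answer: 8/25 9/25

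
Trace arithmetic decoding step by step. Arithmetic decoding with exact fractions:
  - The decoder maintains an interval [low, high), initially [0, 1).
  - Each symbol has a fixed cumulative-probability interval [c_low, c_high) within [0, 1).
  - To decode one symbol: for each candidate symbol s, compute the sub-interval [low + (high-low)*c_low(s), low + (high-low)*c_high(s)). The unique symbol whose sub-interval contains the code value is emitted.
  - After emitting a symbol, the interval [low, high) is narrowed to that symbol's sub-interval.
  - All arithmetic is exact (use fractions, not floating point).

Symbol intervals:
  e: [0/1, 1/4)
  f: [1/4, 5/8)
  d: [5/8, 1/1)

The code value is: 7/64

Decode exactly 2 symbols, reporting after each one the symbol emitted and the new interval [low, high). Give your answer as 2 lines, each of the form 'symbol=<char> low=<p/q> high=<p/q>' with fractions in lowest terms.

Answer: symbol=e low=0/1 high=1/4
symbol=f low=1/16 high=5/32

Derivation:
Step 1: interval [0/1, 1/1), width = 1/1 - 0/1 = 1/1
  'e': [0/1 + 1/1*0/1, 0/1 + 1/1*1/4) = [0/1, 1/4) <- contains code 7/64
  'f': [0/1 + 1/1*1/4, 0/1 + 1/1*5/8) = [1/4, 5/8)
  'd': [0/1 + 1/1*5/8, 0/1 + 1/1*1/1) = [5/8, 1/1)
  emit 'e', narrow to [0/1, 1/4)
Step 2: interval [0/1, 1/4), width = 1/4 - 0/1 = 1/4
  'e': [0/1 + 1/4*0/1, 0/1 + 1/4*1/4) = [0/1, 1/16)
  'f': [0/1 + 1/4*1/4, 0/1 + 1/4*5/8) = [1/16, 5/32) <- contains code 7/64
  'd': [0/1 + 1/4*5/8, 0/1 + 1/4*1/1) = [5/32, 1/4)
  emit 'f', narrow to [1/16, 5/32)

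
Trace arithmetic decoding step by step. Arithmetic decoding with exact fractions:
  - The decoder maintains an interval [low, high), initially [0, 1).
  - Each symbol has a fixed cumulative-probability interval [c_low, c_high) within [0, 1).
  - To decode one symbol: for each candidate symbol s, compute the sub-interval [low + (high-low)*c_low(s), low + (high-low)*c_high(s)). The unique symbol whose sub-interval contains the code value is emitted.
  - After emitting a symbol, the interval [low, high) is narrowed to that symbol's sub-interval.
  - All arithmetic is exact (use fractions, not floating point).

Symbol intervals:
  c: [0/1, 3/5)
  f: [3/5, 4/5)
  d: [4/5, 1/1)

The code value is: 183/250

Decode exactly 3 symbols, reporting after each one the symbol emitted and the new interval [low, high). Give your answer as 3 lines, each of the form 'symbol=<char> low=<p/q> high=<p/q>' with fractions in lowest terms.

Answer: symbol=f low=3/5 high=4/5
symbol=f low=18/25 high=19/25
symbol=c low=18/25 high=93/125

Derivation:
Step 1: interval [0/1, 1/1), width = 1/1 - 0/1 = 1/1
  'c': [0/1 + 1/1*0/1, 0/1 + 1/1*3/5) = [0/1, 3/5)
  'f': [0/1 + 1/1*3/5, 0/1 + 1/1*4/5) = [3/5, 4/5) <- contains code 183/250
  'd': [0/1 + 1/1*4/5, 0/1 + 1/1*1/1) = [4/5, 1/1)
  emit 'f', narrow to [3/5, 4/5)
Step 2: interval [3/5, 4/5), width = 4/5 - 3/5 = 1/5
  'c': [3/5 + 1/5*0/1, 3/5 + 1/5*3/5) = [3/5, 18/25)
  'f': [3/5 + 1/5*3/5, 3/5 + 1/5*4/5) = [18/25, 19/25) <- contains code 183/250
  'd': [3/5 + 1/5*4/5, 3/5 + 1/5*1/1) = [19/25, 4/5)
  emit 'f', narrow to [18/25, 19/25)
Step 3: interval [18/25, 19/25), width = 19/25 - 18/25 = 1/25
  'c': [18/25 + 1/25*0/1, 18/25 + 1/25*3/5) = [18/25, 93/125) <- contains code 183/250
  'f': [18/25 + 1/25*3/5, 18/25 + 1/25*4/5) = [93/125, 94/125)
  'd': [18/25 + 1/25*4/5, 18/25 + 1/25*1/1) = [94/125, 19/25)
  emit 'c', narrow to [18/25, 93/125)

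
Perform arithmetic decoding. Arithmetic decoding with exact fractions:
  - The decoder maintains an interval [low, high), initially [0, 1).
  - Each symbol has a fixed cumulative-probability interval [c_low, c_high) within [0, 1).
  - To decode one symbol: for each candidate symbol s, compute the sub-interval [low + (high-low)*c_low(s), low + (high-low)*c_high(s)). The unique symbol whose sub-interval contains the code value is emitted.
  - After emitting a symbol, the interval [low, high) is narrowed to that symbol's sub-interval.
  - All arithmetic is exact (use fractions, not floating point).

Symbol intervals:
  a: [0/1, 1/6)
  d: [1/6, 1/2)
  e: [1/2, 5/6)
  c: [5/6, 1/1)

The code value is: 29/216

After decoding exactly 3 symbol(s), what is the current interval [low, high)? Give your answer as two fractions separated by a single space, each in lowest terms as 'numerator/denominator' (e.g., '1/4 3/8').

Answer: 7/54 5/36

Derivation:
Step 1: interval [0/1, 1/1), width = 1/1 - 0/1 = 1/1
  'a': [0/1 + 1/1*0/1, 0/1 + 1/1*1/6) = [0/1, 1/6) <- contains code 29/216
  'd': [0/1 + 1/1*1/6, 0/1 + 1/1*1/2) = [1/6, 1/2)
  'e': [0/1 + 1/1*1/2, 0/1 + 1/1*5/6) = [1/2, 5/6)
  'c': [0/1 + 1/1*5/6, 0/1 + 1/1*1/1) = [5/6, 1/1)
  emit 'a', narrow to [0/1, 1/6)
Step 2: interval [0/1, 1/6), width = 1/6 - 0/1 = 1/6
  'a': [0/1 + 1/6*0/1, 0/1 + 1/6*1/6) = [0/1, 1/36)
  'd': [0/1 + 1/6*1/6, 0/1 + 1/6*1/2) = [1/36, 1/12)
  'e': [0/1 + 1/6*1/2, 0/1 + 1/6*5/6) = [1/12, 5/36) <- contains code 29/216
  'c': [0/1 + 1/6*5/6, 0/1 + 1/6*1/1) = [5/36, 1/6)
  emit 'e', narrow to [1/12, 5/36)
Step 3: interval [1/12, 5/36), width = 5/36 - 1/12 = 1/18
  'a': [1/12 + 1/18*0/1, 1/12 + 1/18*1/6) = [1/12, 5/54)
  'd': [1/12 + 1/18*1/6, 1/12 + 1/18*1/2) = [5/54, 1/9)
  'e': [1/12 + 1/18*1/2, 1/12 + 1/18*5/6) = [1/9, 7/54)
  'c': [1/12 + 1/18*5/6, 1/12 + 1/18*1/1) = [7/54, 5/36) <- contains code 29/216
  emit 'c', narrow to [7/54, 5/36)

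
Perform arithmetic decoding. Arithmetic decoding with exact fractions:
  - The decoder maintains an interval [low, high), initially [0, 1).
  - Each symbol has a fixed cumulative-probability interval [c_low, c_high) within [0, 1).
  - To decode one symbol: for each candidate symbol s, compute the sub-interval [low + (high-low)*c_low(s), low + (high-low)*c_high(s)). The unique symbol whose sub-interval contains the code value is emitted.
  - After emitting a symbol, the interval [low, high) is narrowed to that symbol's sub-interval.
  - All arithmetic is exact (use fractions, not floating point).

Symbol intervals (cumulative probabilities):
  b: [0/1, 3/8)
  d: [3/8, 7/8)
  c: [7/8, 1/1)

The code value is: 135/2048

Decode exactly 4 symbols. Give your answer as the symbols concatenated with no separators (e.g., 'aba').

Answer: bbdb

Derivation:
Step 1: interval [0/1, 1/1), width = 1/1 - 0/1 = 1/1
  'b': [0/1 + 1/1*0/1, 0/1 + 1/1*3/8) = [0/1, 3/8) <- contains code 135/2048
  'd': [0/1 + 1/1*3/8, 0/1 + 1/1*7/8) = [3/8, 7/8)
  'c': [0/1 + 1/1*7/8, 0/1 + 1/1*1/1) = [7/8, 1/1)
  emit 'b', narrow to [0/1, 3/8)
Step 2: interval [0/1, 3/8), width = 3/8 - 0/1 = 3/8
  'b': [0/1 + 3/8*0/1, 0/1 + 3/8*3/8) = [0/1, 9/64) <- contains code 135/2048
  'd': [0/1 + 3/8*3/8, 0/1 + 3/8*7/8) = [9/64, 21/64)
  'c': [0/1 + 3/8*7/8, 0/1 + 3/8*1/1) = [21/64, 3/8)
  emit 'b', narrow to [0/1, 9/64)
Step 3: interval [0/1, 9/64), width = 9/64 - 0/1 = 9/64
  'b': [0/1 + 9/64*0/1, 0/1 + 9/64*3/8) = [0/1, 27/512)
  'd': [0/1 + 9/64*3/8, 0/1 + 9/64*7/8) = [27/512, 63/512) <- contains code 135/2048
  'c': [0/1 + 9/64*7/8, 0/1 + 9/64*1/1) = [63/512, 9/64)
  emit 'd', narrow to [27/512, 63/512)
Step 4: interval [27/512, 63/512), width = 63/512 - 27/512 = 9/128
  'b': [27/512 + 9/128*0/1, 27/512 + 9/128*3/8) = [27/512, 81/1024) <- contains code 135/2048
  'd': [27/512 + 9/128*3/8, 27/512 + 9/128*7/8) = [81/1024, 117/1024)
  'c': [27/512 + 9/128*7/8, 27/512 + 9/128*1/1) = [117/1024, 63/512)
  emit 'b', narrow to [27/512, 81/1024)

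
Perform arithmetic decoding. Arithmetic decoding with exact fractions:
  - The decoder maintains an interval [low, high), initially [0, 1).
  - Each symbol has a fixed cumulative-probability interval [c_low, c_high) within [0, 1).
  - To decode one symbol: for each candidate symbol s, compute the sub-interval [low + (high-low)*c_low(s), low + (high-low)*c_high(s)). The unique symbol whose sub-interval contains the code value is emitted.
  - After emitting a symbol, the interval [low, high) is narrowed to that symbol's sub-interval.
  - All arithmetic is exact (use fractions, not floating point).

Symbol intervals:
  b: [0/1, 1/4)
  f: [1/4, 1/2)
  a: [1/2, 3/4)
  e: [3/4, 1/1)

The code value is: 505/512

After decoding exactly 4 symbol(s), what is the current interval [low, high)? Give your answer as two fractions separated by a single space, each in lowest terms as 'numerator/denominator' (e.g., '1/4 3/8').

Answer: 63/64 253/256

Derivation:
Step 1: interval [0/1, 1/1), width = 1/1 - 0/1 = 1/1
  'b': [0/1 + 1/1*0/1, 0/1 + 1/1*1/4) = [0/1, 1/4)
  'f': [0/1 + 1/1*1/4, 0/1 + 1/1*1/2) = [1/4, 1/2)
  'a': [0/1 + 1/1*1/2, 0/1 + 1/1*3/4) = [1/2, 3/4)
  'e': [0/1 + 1/1*3/4, 0/1 + 1/1*1/1) = [3/4, 1/1) <- contains code 505/512
  emit 'e', narrow to [3/4, 1/1)
Step 2: interval [3/4, 1/1), width = 1/1 - 3/4 = 1/4
  'b': [3/4 + 1/4*0/1, 3/4 + 1/4*1/4) = [3/4, 13/16)
  'f': [3/4 + 1/4*1/4, 3/4 + 1/4*1/2) = [13/16, 7/8)
  'a': [3/4 + 1/4*1/2, 3/4 + 1/4*3/4) = [7/8, 15/16)
  'e': [3/4 + 1/4*3/4, 3/4 + 1/4*1/1) = [15/16, 1/1) <- contains code 505/512
  emit 'e', narrow to [15/16, 1/1)
Step 3: interval [15/16, 1/1), width = 1/1 - 15/16 = 1/16
  'b': [15/16 + 1/16*0/1, 15/16 + 1/16*1/4) = [15/16, 61/64)
  'f': [15/16 + 1/16*1/4, 15/16 + 1/16*1/2) = [61/64, 31/32)
  'a': [15/16 + 1/16*1/2, 15/16 + 1/16*3/4) = [31/32, 63/64)
  'e': [15/16 + 1/16*3/4, 15/16 + 1/16*1/1) = [63/64, 1/1) <- contains code 505/512
  emit 'e', narrow to [63/64, 1/1)
Step 4: interval [63/64, 1/1), width = 1/1 - 63/64 = 1/64
  'b': [63/64 + 1/64*0/1, 63/64 + 1/64*1/4) = [63/64, 253/256) <- contains code 505/512
  'f': [63/64 + 1/64*1/4, 63/64 + 1/64*1/2) = [253/256, 127/128)
  'a': [63/64 + 1/64*1/2, 63/64 + 1/64*3/4) = [127/128, 255/256)
  'e': [63/64 + 1/64*3/4, 63/64 + 1/64*1/1) = [255/256, 1/1)
  emit 'b', narrow to [63/64, 253/256)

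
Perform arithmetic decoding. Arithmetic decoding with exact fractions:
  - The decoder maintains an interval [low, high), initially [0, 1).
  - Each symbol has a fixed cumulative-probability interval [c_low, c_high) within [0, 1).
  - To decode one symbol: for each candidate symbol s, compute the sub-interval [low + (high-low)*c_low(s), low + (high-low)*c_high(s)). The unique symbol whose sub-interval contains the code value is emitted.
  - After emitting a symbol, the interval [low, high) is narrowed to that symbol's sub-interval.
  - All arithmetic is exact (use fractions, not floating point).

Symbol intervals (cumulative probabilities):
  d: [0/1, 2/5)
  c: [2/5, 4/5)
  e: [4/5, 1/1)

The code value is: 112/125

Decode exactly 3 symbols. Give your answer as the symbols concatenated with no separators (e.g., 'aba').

Answer: ecd

Derivation:
Step 1: interval [0/1, 1/1), width = 1/1 - 0/1 = 1/1
  'd': [0/1 + 1/1*0/1, 0/1 + 1/1*2/5) = [0/1, 2/5)
  'c': [0/1 + 1/1*2/5, 0/1 + 1/1*4/5) = [2/5, 4/5)
  'e': [0/1 + 1/1*4/5, 0/1 + 1/1*1/1) = [4/5, 1/1) <- contains code 112/125
  emit 'e', narrow to [4/5, 1/1)
Step 2: interval [4/5, 1/1), width = 1/1 - 4/5 = 1/5
  'd': [4/5 + 1/5*0/1, 4/5 + 1/5*2/5) = [4/5, 22/25)
  'c': [4/5 + 1/5*2/5, 4/5 + 1/5*4/5) = [22/25, 24/25) <- contains code 112/125
  'e': [4/5 + 1/5*4/5, 4/5 + 1/5*1/1) = [24/25, 1/1)
  emit 'c', narrow to [22/25, 24/25)
Step 3: interval [22/25, 24/25), width = 24/25 - 22/25 = 2/25
  'd': [22/25 + 2/25*0/1, 22/25 + 2/25*2/5) = [22/25, 114/125) <- contains code 112/125
  'c': [22/25 + 2/25*2/5, 22/25 + 2/25*4/5) = [114/125, 118/125)
  'e': [22/25 + 2/25*4/5, 22/25 + 2/25*1/1) = [118/125, 24/25)
  emit 'd', narrow to [22/25, 114/125)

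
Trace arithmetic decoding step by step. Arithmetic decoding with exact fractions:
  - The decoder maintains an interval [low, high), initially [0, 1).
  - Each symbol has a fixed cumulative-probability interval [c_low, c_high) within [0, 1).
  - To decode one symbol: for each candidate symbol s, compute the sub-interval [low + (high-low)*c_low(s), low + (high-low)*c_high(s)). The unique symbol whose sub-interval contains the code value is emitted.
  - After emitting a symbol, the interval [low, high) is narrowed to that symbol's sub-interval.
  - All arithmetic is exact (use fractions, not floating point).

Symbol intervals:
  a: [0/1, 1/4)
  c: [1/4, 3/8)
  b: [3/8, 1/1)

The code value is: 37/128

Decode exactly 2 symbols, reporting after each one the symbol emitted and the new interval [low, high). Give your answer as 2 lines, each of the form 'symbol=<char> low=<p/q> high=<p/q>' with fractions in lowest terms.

Answer: symbol=c low=1/4 high=3/8
symbol=c low=9/32 high=19/64

Derivation:
Step 1: interval [0/1, 1/1), width = 1/1 - 0/1 = 1/1
  'a': [0/1 + 1/1*0/1, 0/1 + 1/1*1/4) = [0/1, 1/4)
  'c': [0/1 + 1/1*1/4, 0/1 + 1/1*3/8) = [1/4, 3/8) <- contains code 37/128
  'b': [0/1 + 1/1*3/8, 0/1 + 1/1*1/1) = [3/8, 1/1)
  emit 'c', narrow to [1/4, 3/8)
Step 2: interval [1/4, 3/8), width = 3/8 - 1/4 = 1/8
  'a': [1/4 + 1/8*0/1, 1/4 + 1/8*1/4) = [1/4, 9/32)
  'c': [1/4 + 1/8*1/4, 1/4 + 1/8*3/8) = [9/32, 19/64) <- contains code 37/128
  'b': [1/4 + 1/8*3/8, 1/4 + 1/8*1/1) = [19/64, 3/8)
  emit 'c', narrow to [9/32, 19/64)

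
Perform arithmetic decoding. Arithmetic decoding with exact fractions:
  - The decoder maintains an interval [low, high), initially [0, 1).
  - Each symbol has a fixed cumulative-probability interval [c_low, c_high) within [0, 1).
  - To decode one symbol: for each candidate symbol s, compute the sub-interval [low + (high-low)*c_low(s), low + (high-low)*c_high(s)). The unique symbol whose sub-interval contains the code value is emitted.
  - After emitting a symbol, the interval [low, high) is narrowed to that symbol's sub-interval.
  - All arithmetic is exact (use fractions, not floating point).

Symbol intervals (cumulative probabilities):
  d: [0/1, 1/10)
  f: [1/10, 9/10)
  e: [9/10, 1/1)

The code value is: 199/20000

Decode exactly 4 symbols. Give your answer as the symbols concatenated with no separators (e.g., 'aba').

Answer: ddee

Derivation:
Step 1: interval [0/1, 1/1), width = 1/1 - 0/1 = 1/1
  'd': [0/1 + 1/1*0/1, 0/1 + 1/1*1/10) = [0/1, 1/10) <- contains code 199/20000
  'f': [0/1 + 1/1*1/10, 0/1 + 1/1*9/10) = [1/10, 9/10)
  'e': [0/1 + 1/1*9/10, 0/1 + 1/1*1/1) = [9/10, 1/1)
  emit 'd', narrow to [0/1, 1/10)
Step 2: interval [0/1, 1/10), width = 1/10 - 0/1 = 1/10
  'd': [0/1 + 1/10*0/1, 0/1 + 1/10*1/10) = [0/1, 1/100) <- contains code 199/20000
  'f': [0/1 + 1/10*1/10, 0/1 + 1/10*9/10) = [1/100, 9/100)
  'e': [0/1 + 1/10*9/10, 0/1 + 1/10*1/1) = [9/100, 1/10)
  emit 'd', narrow to [0/1, 1/100)
Step 3: interval [0/1, 1/100), width = 1/100 - 0/1 = 1/100
  'd': [0/1 + 1/100*0/1, 0/1 + 1/100*1/10) = [0/1, 1/1000)
  'f': [0/1 + 1/100*1/10, 0/1 + 1/100*9/10) = [1/1000, 9/1000)
  'e': [0/1 + 1/100*9/10, 0/1 + 1/100*1/1) = [9/1000, 1/100) <- contains code 199/20000
  emit 'e', narrow to [9/1000, 1/100)
Step 4: interval [9/1000, 1/100), width = 1/100 - 9/1000 = 1/1000
  'd': [9/1000 + 1/1000*0/1, 9/1000 + 1/1000*1/10) = [9/1000, 91/10000)
  'f': [9/1000 + 1/1000*1/10, 9/1000 + 1/1000*9/10) = [91/10000, 99/10000)
  'e': [9/1000 + 1/1000*9/10, 9/1000 + 1/1000*1/1) = [99/10000, 1/100) <- contains code 199/20000
  emit 'e', narrow to [99/10000, 1/100)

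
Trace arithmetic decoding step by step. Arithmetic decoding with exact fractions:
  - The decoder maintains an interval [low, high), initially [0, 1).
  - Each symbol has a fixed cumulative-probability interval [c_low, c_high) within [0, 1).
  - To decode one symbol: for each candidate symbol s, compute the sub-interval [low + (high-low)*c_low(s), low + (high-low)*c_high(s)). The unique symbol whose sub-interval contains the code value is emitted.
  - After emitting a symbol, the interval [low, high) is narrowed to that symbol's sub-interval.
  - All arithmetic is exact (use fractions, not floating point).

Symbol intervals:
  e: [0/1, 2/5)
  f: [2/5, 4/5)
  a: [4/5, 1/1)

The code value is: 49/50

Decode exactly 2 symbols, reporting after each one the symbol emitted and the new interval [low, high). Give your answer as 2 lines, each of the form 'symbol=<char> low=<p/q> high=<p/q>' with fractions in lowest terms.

Answer: symbol=a low=4/5 high=1/1
symbol=a low=24/25 high=1/1

Derivation:
Step 1: interval [0/1, 1/1), width = 1/1 - 0/1 = 1/1
  'e': [0/1 + 1/1*0/1, 0/1 + 1/1*2/5) = [0/1, 2/5)
  'f': [0/1 + 1/1*2/5, 0/1 + 1/1*4/5) = [2/5, 4/5)
  'a': [0/1 + 1/1*4/5, 0/1 + 1/1*1/1) = [4/5, 1/1) <- contains code 49/50
  emit 'a', narrow to [4/5, 1/1)
Step 2: interval [4/5, 1/1), width = 1/1 - 4/5 = 1/5
  'e': [4/5 + 1/5*0/1, 4/5 + 1/5*2/5) = [4/5, 22/25)
  'f': [4/5 + 1/5*2/5, 4/5 + 1/5*4/5) = [22/25, 24/25)
  'a': [4/5 + 1/5*4/5, 4/5 + 1/5*1/1) = [24/25, 1/1) <- contains code 49/50
  emit 'a', narrow to [24/25, 1/1)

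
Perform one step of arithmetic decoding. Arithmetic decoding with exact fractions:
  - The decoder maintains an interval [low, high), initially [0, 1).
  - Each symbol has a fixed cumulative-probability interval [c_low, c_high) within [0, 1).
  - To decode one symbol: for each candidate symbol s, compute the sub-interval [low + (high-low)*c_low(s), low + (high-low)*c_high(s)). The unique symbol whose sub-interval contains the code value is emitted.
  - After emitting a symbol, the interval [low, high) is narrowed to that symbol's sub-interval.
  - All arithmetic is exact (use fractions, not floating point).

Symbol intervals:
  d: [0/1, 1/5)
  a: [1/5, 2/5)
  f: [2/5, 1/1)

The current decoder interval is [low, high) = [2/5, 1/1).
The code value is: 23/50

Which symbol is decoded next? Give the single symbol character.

Answer: d

Derivation:
Interval width = high − low = 1/1 − 2/5 = 3/5
Scaled code = (code − low) / width = (23/50 − 2/5) / 3/5 = 1/10
  d: [0/1, 1/5) ← scaled code falls here ✓
  a: [1/5, 2/5) 
  f: [2/5, 1/1) 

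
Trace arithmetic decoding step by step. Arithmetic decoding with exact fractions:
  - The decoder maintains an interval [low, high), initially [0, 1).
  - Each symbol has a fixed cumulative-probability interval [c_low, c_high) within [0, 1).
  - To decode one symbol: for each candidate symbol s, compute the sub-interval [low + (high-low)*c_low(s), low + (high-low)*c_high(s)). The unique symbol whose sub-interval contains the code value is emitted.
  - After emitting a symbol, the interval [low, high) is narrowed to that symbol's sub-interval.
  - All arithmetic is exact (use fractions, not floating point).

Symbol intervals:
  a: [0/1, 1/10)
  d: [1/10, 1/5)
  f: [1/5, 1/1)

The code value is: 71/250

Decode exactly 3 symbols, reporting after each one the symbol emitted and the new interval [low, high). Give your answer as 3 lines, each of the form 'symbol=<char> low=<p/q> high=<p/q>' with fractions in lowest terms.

Step 1: interval [0/1, 1/1), width = 1/1 - 0/1 = 1/1
  'a': [0/1 + 1/1*0/1, 0/1 + 1/1*1/10) = [0/1, 1/10)
  'd': [0/1 + 1/1*1/10, 0/1 + 1/1*1/5) = [1/10, 1/5)
  'f': [0/1 + 1/1*1/5, 0/1 + 1/1*1/1) = [1/5, 1/1) <- contains code 71/250
  emit 'f', narrow to [1/5, 1/1)
Step 2: interval [1/5, 1/1), width = 1/1 - 1/5 = 4/5
  'a': [1/5 + 4/5*0/1, 1/5 + 4/5*1/10) = [1/5, 7/25)
  'd': [1/5 + 4/5*1/10, 1/5 + 4/5*1/5) = [7/25, 9/25) <- contains code 71/250
  'f': [1/5 + 4/5*1/5, 1/5 + 4/5*1/1) = [9/25, 1/1)
  emit 'd', narrow to [7/25, 9/25)
Step 3: interval [7/25, 9/25), width = 9/25 - 7/25 = 2/25
  'a': [7/25 + 2/25*0/1, 7/25 + 2/25*1/10) = [7/25, 36/125) <- contains code 71/250
  'd': [7/25 + 2/25*1/10, 7/25 + 2/25*1/5) = [36/125, 37/125)
  'f': [7/25 + 2/25*1/5, 7/25 + 2/25*1/1) = [37/125, 9/25)
  emit 'a', narrow to [7/25, 36/125)

Answer: symbol=f low=1/5 high=1/1
symbol=d low=7/25 high=9/25
symbol=a low=7/25 high=36/125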